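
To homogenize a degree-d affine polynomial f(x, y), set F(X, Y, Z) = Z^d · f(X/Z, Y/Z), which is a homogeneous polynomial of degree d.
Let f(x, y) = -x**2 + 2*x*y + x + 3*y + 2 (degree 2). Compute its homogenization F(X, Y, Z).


F(X, Y, Z) = -X**2 + 2*X*Y + X*Z + 3*Y*Z + 2*Z**2

deg(f) = 2.
Substitute x = X/Z, y = Y/Z into f, then multiply by Z^2.
  monomial -1·x^2·y^0 ↦ -1·X^2·Y^0·Z^0.
  monomial 2·x^1·y^1 ↦ 2·X^1·Y^1·Z^0.
  monomial 1·x^1·y^0 ↦ 1·X^1·Y^0·Z^1.
  monomial 3·x^0·y^1 ↦ 3·X^0·Y^1·Z^1.
  monomial 2·x^0·y^0 ↦ 2·X^0·Y^0·Z^2.
Collecting: F(X, Y, Z) = -X**2 + 2*X*Y + X*Z + 3*Y*Z + 2*Z**2.


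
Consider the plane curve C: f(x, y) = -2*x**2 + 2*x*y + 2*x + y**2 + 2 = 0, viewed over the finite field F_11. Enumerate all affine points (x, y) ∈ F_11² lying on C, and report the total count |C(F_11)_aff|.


Affine F_11-points: {(0, 3), (0, 8), (4, 0), (4, 3), (8, 0), (8, 6), (9, 7), (9, 8), (10, 6), (10, 7)}; count = 10.

For each of the 121 pairs (x, y) ∈ F_11², evaluate f(x, y) mod 11. Record the zeros.
  x = 0: [0↦2, 1↦3, 2↦6, 3↦0, 4↦7, 5↦5, 6↦5, 7↦7, 8↦0, 9↦6, 10↦3]  zeros at y ∈ {3, 8}
  x = 1: [0↦2, 1↦5, 2↦10, 3↦6, 4↦4, 5↦4, 6↦6, 7↦10, 8↦5, 9↦2, 10↦1]  zeros at y ∈ ∅
  x = 2: [0↦9, 1↦3, 2↦10, 3↦8, 4↦8, 5↦10, 6↦3, 7↦9, 8↦6, 9↦5, 10↦6]  zeros at y ∈ ∅
  x = 3: [0↦1, 1↦8, 2↦6, 3↦6, 4↦8, 5↦1, 6↦7, 7↦4, 8↦3, 9↦4, 10↦7]  zeros at y ∈ ∅
  x = 4: [0↦0, 1↦9, 2↦9, 3↦0, 4↦4, 5↦10, 6↦7, 7↦6, 8↦7, 9↦10, 10↦4]  zeros at y ∈ {0, 3}
  x = 5: [0↦6, 1↦6, 2↦8, 3↦1, 4↦7, 5↦4, 6↦3, 7↦4, 8↦7, 9↦1, 10↦8]  zeros at y ∈ ∅
  x = 6: [0↦8, 1↦10, 2↦3, 3↦9, 4↦6, 5↦5, 6↦6, 7↦9, 8↦3, 9↦10, 10↦8]  zeros at y ∈ ∅
  x = 7: [0↦6, 1↦10, 2↦5, 3↦2, 4↦1, 5↦2, 6↦5, 7↦10, 8↦6, 9↦4, 10↦4]  zeros at y ∈ ∅
  x = 8: [0↦0, 1↦6, 2↦3, 3↦2, 4↦3, 5↦6, 6↦0, 7↦7, 8↦5, 9↦5, 10↦7]  zeros at y ∈ {0, 6}
  x = 9: [0↦1, 1↦9, 2↦8, 3↦9, 4↦1, 5↦6, 6↦2, 7↦0, 8↦0, 9↦2, 10↦6]  zeros at y ∈ {7, 8}
  x = 10: [0↦9, 1↦8, 2↦9, 3↦1, 4↦6, 5↦2, 6↦0, 7↦0, 8↦2, 9↦6, 10↦1]  zeros at y ∈ {6, 7}
Collecting zeros: affine points = {(0, 3), (0, 8), (4, 0), (4, 3), (8, 0), (8, 6), (9, 7), (9, 8), (10, 6), (10, 7)}.
Total count |C(F_11)_aff| = 10.


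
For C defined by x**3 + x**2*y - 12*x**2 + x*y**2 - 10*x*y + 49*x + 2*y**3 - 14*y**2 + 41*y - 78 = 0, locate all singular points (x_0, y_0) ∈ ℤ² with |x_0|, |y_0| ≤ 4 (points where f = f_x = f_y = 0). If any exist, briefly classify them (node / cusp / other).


Singular points: {(3, 2)}; classification: node.

Compute partial derivatives:
  f_x = 3*x**2 + 2*x*y - 24*x + y**2 - 10*y + 49.
  f_y = x**2 + 2*x*y - 10*x + 6*y**2 - 28*y + 41.
Scan x_0 ∈ {−4, ..., 4}. For each x_0, f_y(x_0, y) is a polynomial in y; find its integer roots y ∈ {−4, ..., 4}, then test f_x and f at those candidates.
  x = -4: f_y(-4, y) = 6*y**2 - 36*y + 97; no integer root y with |y| ≤ 4.
  x = -3: f_y(-3, y) = 6*y**2 - 34*y + 80; no integer root y with |y| ≤ 4.
  x = -2: f_y(-2, y) = 6*y**2 - 32*y + 65; no integer root y with |y| ≤ 4.
  x = -1: f_y(-1, y) = 6*y**2 - 30*y + 52; no integer root y with |y| ≤ 4.
  x = 0: f_y(0, y) = 6*y**2 - 28*y + 41; no integer root y with |y| ≤ 4.
  x = 1: f_y(1, y) = 6*y**2 - 26*y + 32; no integer root y with |y| ≤ 4.
  x = 2: f_y(2, y) = 6*y**2 - 24*y + 25; no integer root y with |y| ≤ 4.
  x = 3: f_y(3, y) = 6*y**2 - 22*y + 20; vanishes at y ∈ {2}. (3, 2): f_x = 0, f = 0 — SINGULAR.
  x = 4: f_y(4, y) = 6*y**2 - 20*y + 17; no integer root y with |y| ≤ 4.
Only singular point on the grid: (3, 2).
Classify: substitute x = 3 + u, y = 2 + v and expand: f = u**3 + u**2*v - u**2 + u*v**2 + 2*v**3 + v**2.
No constant or linear terms (consistent with a singular point). Quadratic part: -u**2 + v**2. Cubic part: u**3 + u**2*v + u*v**2 + 2*v**3.
The quadratic part v**2 - u**2 = (v − u)(v + u) splits into two distinct linear factors, so there are two distinct tangent lines y − 2 = ±(x − 3) — this is a node (ordinary double point).
Classification: node.


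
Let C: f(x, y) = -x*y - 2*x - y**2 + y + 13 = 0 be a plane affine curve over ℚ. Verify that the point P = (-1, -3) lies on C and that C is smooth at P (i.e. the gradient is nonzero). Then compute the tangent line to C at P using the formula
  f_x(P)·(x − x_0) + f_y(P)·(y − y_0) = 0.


Tangent line at P: x + 8*y + 25 = 0.

Step 1: f(-1, -3) = 0, so P lies on C.
Step 2: partial derivatives
  f_x(x, y) = -y - 2, f_y(x, y) = -x - 2*y + 1.
  f_x(P) = 1, f_y(P) = 8 (gradient nonzero, so P is smooth).
Step 3: tangent line at P: 1·(x − -1) + 8·(y − -3) = 0.
Expanding: x + 8*y + 25 = 0.


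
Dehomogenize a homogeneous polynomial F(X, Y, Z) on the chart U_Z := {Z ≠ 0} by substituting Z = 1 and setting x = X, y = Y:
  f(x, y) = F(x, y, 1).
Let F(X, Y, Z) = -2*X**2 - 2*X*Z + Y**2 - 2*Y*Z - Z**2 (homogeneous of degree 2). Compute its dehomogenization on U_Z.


f(x, y) = -2*x**2 - 2*x + y**2 - 2*y - 1

On U_Z we set Z = 1. Each monomial c·X^i·Y^j·Z^k in F becomes c·x^i·y^j·1^k = c·x^i·y^j.
Substituting Z = 1: F(X, Y, 1) = -2*x**2 - 2*x + y**2 - 2*y - 1.
Note: deg(f) ≤ deg(F) = 2; strict inequality happens when F is divisible by Z (lost terms).


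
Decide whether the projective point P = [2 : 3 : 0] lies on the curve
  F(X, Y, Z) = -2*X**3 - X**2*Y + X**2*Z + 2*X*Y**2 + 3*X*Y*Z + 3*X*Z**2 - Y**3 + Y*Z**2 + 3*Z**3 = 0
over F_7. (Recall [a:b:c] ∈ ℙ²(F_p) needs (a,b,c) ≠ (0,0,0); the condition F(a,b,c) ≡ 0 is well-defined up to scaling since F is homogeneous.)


F(2,3,0) ≡ 2 (mod 7); P is NOT on the curve.

Evaluate F(2, 3, 0) term-by-term (mod 7).
  -2*X**3 ↦ -2·8·1·1 = -16
  -X**2*Y ↦ -1·4·3·1 = -12
  X**2*Z ↦ 1·4·1·0 = 0
  2*X*Y**2 ↦ 2·2·9·1 = 36
  3*X*Y*Z ↦ 3·2·3·0 = 0
  3*X*Z**2 ↦ 3·2·1·0 = 0
  -Y**3 ↦ -1·1·27·1 = -27
  Y*Z**2 ↦ 1·1·3·0 = 0
  3*Z**3 ↦ 3·1·1·0 = 0
Sum: F(2, 3, 0) = (-16) + (-12) + (0) + (36) + (0) + (0) + (-27) + (0) + (0) = -19.
Reducing mod 7: -19 ≡ 2 (mod 7).
Since F(a, b, c) ≡ 2 ≠ 0 (mod 7), P does NOT lie on the curve.


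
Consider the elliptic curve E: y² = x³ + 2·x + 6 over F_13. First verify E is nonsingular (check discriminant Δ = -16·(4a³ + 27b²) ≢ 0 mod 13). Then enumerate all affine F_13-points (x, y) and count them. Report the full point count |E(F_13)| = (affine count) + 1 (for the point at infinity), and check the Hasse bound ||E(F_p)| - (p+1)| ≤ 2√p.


Affine points = {(1, 3), (1, 10), (3, 0), (4, 0), (6, 0), (7, 5), (7, 8), (8, 1), (8, 12), (9, 5), (9, 8), (10, 5), (10, 8), (12, 4), (12, 9)}; affine count = 15; |E(F_13)| = 16.

Discriminant check: Δ ∝ 4a³ + 27b² = 4·2³ + 27·6² = 4·8 + 27·36 ≡ 3 (mod 13). Nonzero ⇒ E is nonsingular.
For each x ∈ F_13, compute rhs = x³ + 2·x + 6 mod 13, then count y ∈ F_13 with y² ≡ rhs.
  x = 0: rhs = 6, matching y values: none (0 points).
  x = 1: rhs = 9, matching y values: 3, 10 (2 points).
  x = 2: rhs = 5, matching y values: none (0 points).
  x = 3: rhs = 0, matching y values: 0 (1 points).
  x = 4: rhs = 0, matching y values: 0 (1 points).
  x = 5: rhs = 11, matching y values: none (0 points).
  x = 6: rhs = 0, matching y values: 0 (1 points).
  x = 7: rhs = 12, matching y values: 5, 8 (2 points).
  x = 8: rhs = 1, matching y values: 1, 12 (2 points).
  x = 9: rhs = 12, matching y values: 5, 8 (2 points).
  x = 10: rhs = 12, matching y values: 5, 8 (2 points).
  x = 11: rhs = 7, matching y values: none (0 points).
  x = 12: rhs = 3, matching y values: 4, 9 (2 points).
Total affine count: 15.
Full point count |E(F_13)| = 15 + 1 = 16.
Hasse bound: |16 − (13+1)| = |2| = 2 ≤ 2√13 ≈ 7.2111 ✓.


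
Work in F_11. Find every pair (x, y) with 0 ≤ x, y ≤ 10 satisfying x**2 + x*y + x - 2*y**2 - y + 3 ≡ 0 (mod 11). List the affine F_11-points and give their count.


Affine F_11-points: {(0, 1), (0, 4), (3, 2), (3, 10), (5, 0), (5, 2), (6, 4), (8, 10), (9, 1), (9, 3)}; count = 10.

For each of the 121 pairs (x, y) ∈ F_11², evaluate f(x, y) mod 11. Record the zeros.
  x = 0: [0↦3, 1↦0, 2↦4, 3↦4, 4↦0, 5↦3, 6↦2, 7↦8, 8↦10, 9↦8, 10↦2]  zeros at y ∈ {1, 4}
  x = 1: [0↦5, 1↦3, 2↦8, 3↦9, 4↦6, 5↦10, 6↦10, 7↦6, 8↦9, 9↦8, 10↦3]  zeros at y ∈ ∅
  x = 2: [0↦9, 1↦8, 2↦3, 3↦5, 4↦3, 5↦8, 6↦9, 7↦6, 8↦10, 9↦10, 10↦6]  zeros at y ∈ ∅
  x = 3: [0↦4, 1↦4, 2↦0, 3↦3, 4↦2, 5↦8, 6↦10, 7↦8, 8↦2, 9↦3, 10↦0]  zeros at y ∈ {2, 10}
  x = 4: [0↦1, 1↦2, 2↦10, 3↦3, 4↦3, 5↦10, 6↦2, 7↦1, 8↦7, 9↦9, 10↦7]  zeros at y ∈ ∅
  x = 5: [0↦0, 1↦2, 2↦0, 3↦5, 4↦6, 5↦3, 6↦7, 7↦7, 8↦3, 9↦6, 10↦5]  zeros at y ∈ {0, 2}
  x = 6: [0↦1, 1↦4, 2↦3, 3↦9, 4↦0, 5↦9, 6↦3, 7↦4, 8↦1, 9↦5, 10↦5]  zeros at y ∈ {4}
  x = 7: [0↦4, 1↦8, 2↦8, 3↦4, 4↦7, 5↦6, 6↦1, 7↦3, 8↦1, 9↦6, 10↦7]  zeros at y ∈ ∅
  x = 8: [0↦9, 1↦3, 2↦4, 3↦1, 4↦5, 5↦5, 6↦1, 7↦4, 8↦3, 9↦9, 10↦0]  zeros at y ∈ {10}
  x = 9: [0↦5, 1↦0, 2↦2, 3↦0, 4↦5, 5↦6, 6↦3, 7↦7, 8↦7, 9↦3, 10↦6]  zeros at y ∈ {1, 3}
  x = 10: [0↦3, 1↦10, 2↦2, 3↦1, 4↦7, 5↦9, 6↦7, 7↦1, 8↦2, 9↦10, 10↦3]  zeros at y ∈ ∅
Collecting zeros: affine points = {(0, 1), (0, 4), (3, 2), (3, 10), (5, 0), (5, 2), (6, 4), (8, 10), (9, 1), (9, 3)}.
Total count |C(F_11)_aff| = 10.


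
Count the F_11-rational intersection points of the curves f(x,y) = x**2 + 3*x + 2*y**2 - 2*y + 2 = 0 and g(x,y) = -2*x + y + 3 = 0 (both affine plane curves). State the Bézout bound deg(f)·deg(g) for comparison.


Common zeros: ∅; count = 0; Bézout bound = 2.

deg(f) = 2, deg(g) = 1, so Bézout bound = 2.
Scan x ∈ F_11. For each x, list the y ∈ F_11 with f(x, y) ≡ 0 and those with g(x, y) ≡ 0 (mod 11); the common zeros in that column are the intersection.
  x = 0: f ≡ 0 at y ∈ ∅; g ≡ 0 at y ∈ {8}; common: ∅.
  x = 1: f ≡ 0 at y ∈ {6}; g ≡ 0 at y ∈ {10}; common: ∅.
  x = 2: f ≡ 0 at y ∈ ∅; g ≡ 0 at y ∈ {1}; common: ∅.
  x = 3: f ≡ 0 at y ∈ {4, 8}; g ≡ 0 at y ∈ {3}; common: ∅.
  x = 4: f ≡ 0 at y ∈ ∅; g ≡ 0 at y ∈ {5}; common: ∅.
  x = 5: f ≡ 0 at y ∈ {4, 8}; g ≡ 0 at y ∈ {7}; common: ∅.
  x = 6: f ≡ 0 at y ∈ ∅; g ≡ 0 at y ∈ {9}; common: ∅.
  x = 7: f ≡ 0 at y ∈ {6}; g ≡ 0 at y ∈ {0}; common: ∅.
  x = 8: f ≡ 0 at y ∈ ∅; g ≡ 0 at y ∈ {2}; common: ∅.
  x = 9: f ≡ 0 at y ∈ {0, 1}; g ≡ 0 at y ∈ {4}; common: ∅.
  x = 10: f ≡ 0 at y ∈ {0, 1}; g ≡ 0 at y ∈ {6}; common: ∅.
Collecting: common zeros = ∅, so the count is 0.
Comparison with the Bézout bound: 0 ≤ 2 = deg(f)·deg(g), as expected for curves with no common component (the affine F_11-count falls short of the bound because intersections may lie at infinity, over extension fields, or carry multiplicity).


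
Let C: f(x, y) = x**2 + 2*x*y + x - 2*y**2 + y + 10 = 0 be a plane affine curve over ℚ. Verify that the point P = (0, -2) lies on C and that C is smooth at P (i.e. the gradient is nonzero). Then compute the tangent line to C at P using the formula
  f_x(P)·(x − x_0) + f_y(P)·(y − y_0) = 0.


Tangent line at P: -3*x + 9*y + 18 = 0.

Step 1: f(0, -2) = 0, so P lies on C.
Step 2: partial derivatives
  f_x(x, y) = 2*x + 2*y + 1, f_y(x, y) = 2*x - 4*y + 1.
  f_x(P) = -3, f_y(P) = 9 (gradient nonzero, so P is smooth).
Step 3: tangent line at P: -3·(x − 0) + 9·(y − -2) = 0.
Expanding: -3*x + 9*y + 18 = 0.


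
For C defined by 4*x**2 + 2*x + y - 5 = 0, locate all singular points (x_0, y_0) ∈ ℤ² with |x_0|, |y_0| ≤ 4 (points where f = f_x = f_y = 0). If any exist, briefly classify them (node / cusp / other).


No singular points in the scanned grid; C is smooth there.

Compute partial derivatives:
  f_x = 8*x + 2.
  f_y = 1.
f_y = 1 is a nonzero constant, so f_y never vanishes: no point (x, y) can satisfy f = f_x = f_y = 0. In particular no (x, y) ∈ {−4, ..., 4}² is singular; the curve is smooth.


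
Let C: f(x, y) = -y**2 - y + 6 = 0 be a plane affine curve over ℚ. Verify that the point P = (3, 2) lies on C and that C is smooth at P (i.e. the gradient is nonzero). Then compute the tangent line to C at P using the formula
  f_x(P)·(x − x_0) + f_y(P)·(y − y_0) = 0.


Tangent line at P: 10 - 5*y = 0.

Step 1: f(3, 2) = 0, so P lies on C.
Step 2: partial derivatives
  f_x(x, y) = 0, f_y(x, y) = -2*y - 1.
  f_x(P) = 0, f_y(P) = -5 (gradient nonzero, so P is smooth).
Step 3: tangent line at P: 0·(x − 3) + -5·(y − 2) = 0.
Expanding: 10 - 5*y = 0.


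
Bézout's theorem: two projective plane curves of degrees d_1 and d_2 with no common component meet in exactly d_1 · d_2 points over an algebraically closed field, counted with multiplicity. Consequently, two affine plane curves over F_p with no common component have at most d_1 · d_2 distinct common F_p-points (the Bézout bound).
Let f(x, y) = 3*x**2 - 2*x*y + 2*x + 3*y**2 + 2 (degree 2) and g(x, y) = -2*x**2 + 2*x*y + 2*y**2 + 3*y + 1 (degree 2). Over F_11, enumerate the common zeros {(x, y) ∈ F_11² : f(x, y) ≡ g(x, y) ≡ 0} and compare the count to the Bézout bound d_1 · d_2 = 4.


Common zeros: {(0, 5), (6, 2), (7, 6)}; count = 3; Bézout bound = 4.

deg(f) = 2, deg(g) = 2, so Bézout bound = 4.
Scan x ∈ F_11. For each x, list the y ∈ F_11 with f(x, y) ≡ 0 and those with g(x, y) ≡ 0 (mod 11); the common zeros in that column are the intersection.
  x = 0: f ≡ 0 at y ∈ {5, 6}; g ≡ 0 at y ∈ {5, 10}; common: {5}.
  x = 1: f ≡ 0 at y ∈ ∅; g ≡ 0 at y ∈ {7}; common: ∅.
  x = 2: f ≡ 0 at y ∈ {2, 3}; g ≡ 0 at y ∈ ∅; common: ∅.
  x = 3: f ≡ 0 at y ∈ {3, 10}; g ≡ 0 at y ∈ ∅; common: ∅.
  x = 4: f ≡ 0 at y ∈ ∅; g ≡ 0 at y ∈ ∅; common: ∅.
  x = 5: f ≡ 0 at y ∈ ∅; g ≡ 0 at y ∈ {5}; common: ∅.
  x = 6: f ≡ 0 at y ∈ {2}; g ≡ 0 at y ∈ {2, 7}; common: {2}.
  x = 7: f ≡ 0 at y ∈ {6}; g ≡ 0 at y ∈ {2, 6}; common: {6}.
  x = 8: f ≡ 0 at y ∈ ∅; g ≡ 0 at y ∈ ∅; common: ∅.
  x = 9: f ≡ 0 at y ∈ ∅; g ≡ 0 at y ∈ ∅; common: ∅.
  x = 10: f ≡ 0 at y ∈ {5, 9}; g ≡ 0 at y ∈ {6, 10}; common: ∅.
Collecting: common zeros = {(0, 5), (6, 2), (7, 6)}, so the count is 3.
Comparison with the Bézout bound: 3 ≤ 4 = deg(f)·deg(g), as expected for curves with no common component (the affine F_11-count falls short of the bound because intersections may lie at infinity, over extension fields, or carry multiplicity).


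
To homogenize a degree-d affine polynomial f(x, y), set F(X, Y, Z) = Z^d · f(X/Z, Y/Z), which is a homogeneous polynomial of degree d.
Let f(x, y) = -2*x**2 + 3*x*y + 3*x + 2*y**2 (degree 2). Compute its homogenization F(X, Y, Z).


F(X, Y, Z) = -2*X**2 + 3*X*Y + 3*X*Z + 2*Y**2

deg(f) = 2.
Substitute x = X/Z, y = Y/Z into f, then multiply by Z^2.
  monomial -2·x^2·y^0 ↦ -2·X^2·Y^0·Z^0.
  monomial 3·x^1·y^1 ↦ 3·X^1·Y^1·Z^0.
  monomial 3·x^1·y^0 ↦ 3·X^1·Y^0·Z^1.
  monomial 2·x^0·y^2 ↦ 2·X^0·Y^2·Z^0.
Collecting: F(X, Y, Z) = -2*X**2 + 3*X*Y + 3*X*Z + 2*Y**2.


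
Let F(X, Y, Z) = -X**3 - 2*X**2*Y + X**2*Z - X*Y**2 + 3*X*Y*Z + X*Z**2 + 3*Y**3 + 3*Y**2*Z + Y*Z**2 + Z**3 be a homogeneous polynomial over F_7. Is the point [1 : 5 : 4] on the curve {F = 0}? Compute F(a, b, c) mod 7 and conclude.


F(1,5,4) ≡ 2 (mod 7); P is NOT on the curve.

Evaluate F(1, 5, 4) term-by-term (mod 7).
  -X**3 ↦ -1·1·1·1 = -1
  -2*X**2*Y ↦ -2·1·5·1 = -10
  X**2*Z ↦ 1·1·1·4 = 4
  -X*Y**2 ↦ -1·1·25·1 = -25
  3*X*Y*Z ↦ 3·1·5·4 = 60
  X*Z**2 ↦ 1·1·1·16 = 16
  3*Y**3 ↦ 3·1·125·1 = 375
  3*Y**2*Z ↦ 3·1·25·4 = 300
  Y*Z**2 ↦ 1·1·5·16 = 80
  Z**3 ↦ 1·1·1·64 = 64
Sum: F(1, 5, 4) = (-1) + (-10) + (4) + (-25) + (60) + (16) + (375) + (300) + (80) + (64) = 863.
Reducing mod 7: 863 ≡ 2 (mod 7).
Since F(a, b, c) ≡ 2 ≠ 0 (mod 7), P does NOT lie on the curve.


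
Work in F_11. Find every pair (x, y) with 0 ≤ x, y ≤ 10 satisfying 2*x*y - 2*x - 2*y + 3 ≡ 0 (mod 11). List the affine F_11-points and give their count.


Affine F_11-points: {(0, 7), (2, 6), (3, 9), (4, 10), (5, 5), (6, 2), (7, 0), (8, 8), (9, 3), (10, 4)}; count = 10.

For each of the 121 pairs (x, y) ∈ F_11², evaluate f(x, y) mod 11. Record the zeros.
  x = 0: [0↦3, 1↦1, 2↦10, 3↦8, 4↦6, 5↦4, 6↦2, 7↦0, 8↦9, 9↦7, 10↦5]  zeros at y ∈ {7}
  x = 1: [0↦1, 1↦1, 2↦1, 3↦1, 4↦1, 5↦1, 6↦1, 7↦1, 8↦1, 9↦1, 10↦1]  zeros at y ∈ ∅
  x = 2: [0↦10, 1↦1, 2↦3, 3↦5, 4↦7, 5↦9, 6↦0, 7↦2, 8↦4, 9↦6, 10↦8]  zeros at y ∈ {6}
  x = 3: [0↦8, 1↦1, 2↦5, 3↦9, 4↦2, 5↦6, 6↦10, 7↦3, 8↦7, 9↦0, 10↦4]  zeros at y ∈ {9}
  x = 4: [0↦6, 1↦1, 2↦7, 3↦2, 4↦8, 5↦3, 6↦9, 7↦4, 8↦10, 9↦5, 10↦0]  zeros at y ∈ {10}
  x = 5: [0↦4, 1↦1, 2↦9, 3↦6, 4↦3, 5↦0, 6↦8, 7↦5, 8↦2, 9↦10, 10↦7]  zeros at y ∈ {5}
  x = 6: [0↦2, 1↦1, 2↦0, 3↦10, 4↦9, 5↦8, 6↦7, 7↦6, 8↦5, 9↦4, 10↦3]  zeros at y ∈ {2}
  x = 7: [0↦0, 1↦1, 2↦2, 3↦3, 4↦4, 5↦5, 6↦6, 7↦7, 8↦8, 9↦9, 10↦10]  zeros at y ∈ {0}
  x = 8: [0↦9, 1↦1, 2↦4, 3↦7, 4↦10, 5↦2, 6↦5, 7↦8, 8↦0, 9↦3, 10↦6]  zeros at y ∈ {8}
  x = 9: [0↦7, 1↦1, 2↦6, 3↦0, 4↦5, 5↦10, 6↦4, 7↦9, 8↦3, 9↦8, 10↦2]  zeros at y ∈ {3}
  x = 10: [0↦5, 1↦1, 2↦8, 3↦4, 4↦0, 5↦7, 6↦3, 7↦10, 8↦6, 9↦2, 10↦9]  zeros at y ∈ {4}
Collecting zeros: affine points = {(0, 7), (2, 6), (3, 9), (4, 10), (5, 5), (6, 2), (7, 0), (8, 8), (9, 3), (10, 4)}.
Total count |C(F_11)_aff| = 10.


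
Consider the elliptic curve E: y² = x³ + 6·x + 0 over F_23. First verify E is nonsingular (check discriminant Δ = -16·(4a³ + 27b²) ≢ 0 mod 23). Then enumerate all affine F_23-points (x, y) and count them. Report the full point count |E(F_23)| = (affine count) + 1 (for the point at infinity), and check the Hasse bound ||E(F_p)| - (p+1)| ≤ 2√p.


Affine points = {(0, 0), (8, 10), (8, 13), (9, 1), (9, 22), (10, 5), (10, 18), (12, 11), (12, 12), (16, 11), (16, 12), (17, 1), (17, 22), (18, 11), (18, 12), (19, 2), (19, 21), (20, 1), (20, 22), (21, 7), (21, 16), (22, 4), (22, 19)}; affine count = 23; |E(F_23)| = 24.

Discriminant check: Δ ∝ 4a³ + 27b² = 4·6³ + 27·0² = 4·216 + 27·0 ≡ 13 (mod 23). Nonzero ⇒ E is nonsingular.
For each x ∈ F_23, compute rhs = x³ + 6·x + 0 mod 23, then count y ∈ F_23 with y² ≡ rhs.
  x = 0: rhs = 0, matching y values: 0 (1 points).
  x = 1: rhs = 7, matching y values: none (0 points).
  x = 2: rhs = 20, matching y values: none (0 points).
  x = 3: rhs = 22, matching y values: none (0 points).
  x = 4: rhs = 19, matching y values: none (0 points).
  x = 5: rhs = 17, matching y values: none (0 points).
  x = 6: rhs = 22, matching y values: none (0 points).
  x = 7: rhs = 17, matching y values: none (0 points).
  x = 8: rhs = 8, matching y values: 10, 13 (2 points).
  x = 9: rhs = 1, matching y values: 1, 22 (2 points).
  x = 10: rhs = 2, matching y values: 5, 18 (2 points).
  x = 11: rhs = 17, matching y values: none (0 points).
  x = 12: rhs = 6, matching y values: 11, 12 (2 points).
  x = 13: rhs = 21, matching y values: none (0 points).
  x = 14: rhs = 22, matching y values: none (0 points).
  x = 15: rhs = 15, matching y values: none (0 points).
  x = 16: rhs = 6, matching y values: 11, 12 (2 points).
  x = 17: rhs = 1, matching y values: 1, 22 (2 points).
  x = 18: rhs = 6, matching y values: 11, 12 (2 points).
  x = 19: rhs = 4, matching y values: 2, 21 (2 points).
  x = 20: rhs = 1, matching y values: 1, 22 (2 points).
  x = 21: rhs = 3, matching y values: 7, 16 (2 points).
  x = 22: rhs = 16, matching y values: 4, 19 (2 points).
Total affine count: 23.
Full point count |E(F_23)| = 23 + 1 = 24.
Hasse bound: |24 − (23+1)| = |0| = 0 ≤ 2√23 ≈ 9.5917 ✓.


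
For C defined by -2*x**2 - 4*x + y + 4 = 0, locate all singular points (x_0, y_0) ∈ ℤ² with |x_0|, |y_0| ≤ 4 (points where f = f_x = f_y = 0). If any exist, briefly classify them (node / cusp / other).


No singular points in the scanned grid; C is smooth there.

Compute partial derivatives:
  f_x = -4*x - 4.
  f_y = 1.
f_y = 1 is a nonzero constant, so f_y never vanishes: no point (x, y) can satisfy f = f_x = f_y = 0. In particular no (x, y) ∈ {−4, ..., 4}² is singular; the curve is smooth.


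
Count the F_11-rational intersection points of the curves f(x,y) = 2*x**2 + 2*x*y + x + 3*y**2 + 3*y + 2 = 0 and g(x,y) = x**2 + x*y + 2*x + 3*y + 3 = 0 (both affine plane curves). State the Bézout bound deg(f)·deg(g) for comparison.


Common zeros: ∅; count = 0; Bézout bound = 4.

deg(f) = 2, deg(g) = 2, so Bézout bound = 4.
Scan x ∈ F_11. For each x, list the y ∈ F_11 with f(x, y) ≡ 0 and those with g(x, y) ≡ 0 (mod 11); the common zeros in that column are the intersection.
  x = 0: f ≡ 0 at y ∈ ∅; g ≡ 0 at y ∈ {10}; common: ∅.
  x = 1: f ≡ 0 at y ∈ {6, 7}; g ≡ 0 at y ∈ {4}; common: ∅.
  x = 2: f ≡ 0 at y ∈ {1, 4}; g ≡ 0 at y ∈ {0}; common: ∅.
  x = 3: f ≡ 0 at y ∈ {3, 5}; g ≡ 0 at y ∈ {8}; common: ∅.
  x = 4: f ≡ 0 at y ∈ ∅; g ≡ 0 at y ∈ {4}; common: ∅.
  x = 5: f ≡ 0 at y ∈ ∅; g ≡ 0 at y ∈ {9}; common: ∅.
  x = 6: f ≡ 0 at y ∈ ∅; g ≡ 0 at y ∈ {9}; common: ∅.
  x = 7: f ≡ 0 at y ∈ ∅; g ≡ 0 at y ∈ {0}; common: ∅.
  x = 8: f ≡ 0 at y ∈ {5, 7}; g ≡ 0 at y ∈ ∅; common: ∅.
  x = 9: f ≡ 0 at y ∈ {6, 9}; g ≡ 0 at y ∈ {8}; common: ∅.
  x = 10: f ≡ 0 at y ∈ {3, 4}; g ≡ 0 at y ∈ {10}; common: ∅.
Collecting: common zeros = ∅, so the count is 0.
Comparison with the Bézout bound: 0 ≤ 4 = deg(f)·deg(g), as expected for curves with no common component (the affine F_11-count falls short of the bound because intersections may lie at infinity, over extension fields, or carry multiplicity).


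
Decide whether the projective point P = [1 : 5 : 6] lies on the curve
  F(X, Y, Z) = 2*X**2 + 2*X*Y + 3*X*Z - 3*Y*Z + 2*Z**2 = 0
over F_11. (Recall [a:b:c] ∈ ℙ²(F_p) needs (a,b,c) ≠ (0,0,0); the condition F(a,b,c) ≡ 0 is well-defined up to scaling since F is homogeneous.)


F(1,5,6) ≡ 1 (mod 11); P is NOT on the curve.

Evaluate F(1, 5, 6) term-by-term (mod 11).
  2*X**2 ↦ 2·1·1·1 = 2
  2*X*Y ↦ 2·1·5·1 = 10
  3*X*Z ↦ 3·1·1·6 = 18
  -3*Y*Z ↦ -3·1·5·6 = -90
  2*Z**2 ↦ 2·1·1·36 = 72
Sum: F(1, 5, 6) = (2) + (10) + (18) + (-90) + (72) = 12.
Reducing mod 11: 12 ≡ 1 (mod 11).
Since F(a, b, c) ≡ 1 ≠ 0 (mod 11), P does NOT lie on the curve.


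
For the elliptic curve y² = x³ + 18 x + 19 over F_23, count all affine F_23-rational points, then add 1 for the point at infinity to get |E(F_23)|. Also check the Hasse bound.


Affine points = {(3, 10), (3, 13), (5, 2), (5, 21), (8, 10), (8, 13), (9, 6), (9, 17), (10, 7), (10, 16), (12, 10), (12, 13), (13, 9), (13, 14), (14, 5), (14, 18), (22, 0)}; affine count = 17; |E(F_23)| = 18.

Discriminant check: Δ ∝ 4a³ + 27b² = 4·18³ + 27·19² = 4·5832 + 27·361 ≡ 1 (mod 23). Nonzero ⇒ E is nonsingular.
For each x ∈ F_23, compute rhs = x³ + 18·x + 19 mod 23, then count y ∈ F_23 with y² ≡ rhs.
  x = 0: rhs = 19, matching y values: none (0 points).
  x = 1: rhs = 15, matching y values: none (0 points).
  x = 2: rhs = 17, matching y values: none (0 points).
  x = 3: rhs = 8, matching y values: 10, 13 (2 points).
  x = 4: rhs = 17, matching y values: none (0 points).
  x = 5: rhs = 4, matching y values: 2, 21 (2 points).
  x = 6: rhs = 21, matching y values: none (0 points).
  x = 7: rhs = 5, matching y values: none (0 points).
  x = 8: rhs = 8, matching y values: 10, 13 (2 points).
  x = 9: rhs = 13, matching y values: 6, 17 (2 points).
  x = 10: rhs = 3, matching y values: 7, 16 (2 points).
  x = 11: rhs = 7, matching y values: none (0 points).
  x = 12: rhs = 8, matching y values: 10, 13 (2 points).
  x = 13: rhs = 12, matching y values: 9, 14 (2 points).
  x = 14: rhs = 2, matching y values: 5, 18 (2 points).
  x = 15: rhs = 7, matching y values: none (0 points).
  x = 16: rhs = 10, matching y values: none (0 points).
  x = 17: rhs = 17, matching y values: none (0 points).
  x = 18: rhs = 11, matching y values: none (0 points).
  x = 19: rhs = 21, matching y values: none (0 points).
  x = 20: rhs = 7, matching y values: none (0 points).
  x = 21: rhs = 21, matching y values: none (0 points).
  x = 22: rhs = 0, matching y values: 0 (1 points).
Total affine count: 17.
Full point count |E(F_23)| = 17 + 1 = 18.
Hasse bound: |18 − (23+1)| = |-6| = 6 ≤ 2√23 ≈ 9.5917 ✓.


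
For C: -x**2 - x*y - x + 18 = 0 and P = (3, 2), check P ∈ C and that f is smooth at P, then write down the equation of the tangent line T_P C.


Tangent line at P: -9*x - 3*y + 33 = 0.

Step 1: f(3, 2) = 0, so P lies on C.
Step 2: partial derivatives
  f_x(x, y) = -2*x - y - 1, f_y(x, y) = -x.
  f_x(P) = -9, f_y(P) = -3 (gradient nonzero, so P is smooth).
Step 3: tangent line at P: -9·(x − 3) + -3·(y − 2) = 0.
Expanding: -9*x - 3*y + 33 = 0.


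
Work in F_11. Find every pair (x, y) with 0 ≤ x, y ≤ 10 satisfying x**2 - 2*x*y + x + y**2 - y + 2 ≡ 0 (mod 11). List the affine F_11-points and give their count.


Affine F_11-points: {(0, 5), (0, 7), (1, 6), (1, 8), (2, 7), (2, 9), (3, 8), (3, 10), (4, 0), (4, 9), (5, 1), (5, 10), (6, 0), (6, 2), (7, 1), (7, 3), (8, 2), (8, 4), (9, 3), (9, 5), (10, 4), (10, 6)}; count = 22.

For each of the 121 pairs (x, y) ∈ F_11², evaluate f(x, y) mod 11. Record the zeros.
  x = 0: [0↦2, 1↦2, 2↦4, 3↦8, 4↦3, 5↦0, 6↦10, 7↦0, 8↦3, 9↦8, 10↦4]  zeros at y ∈ {5, 7}
  x = 1: [0↦4, 1↦2, 2↦2, 3↦4, 4↦8, 5↦3, 6↦0, 7↦10, 8↦0, 9↦3, 10↦8]  zeros at y ∈ {6, 8}
  x = 2: [0↦8, 1↦4, 2↦2, 3↦2, 4↦4, 5↦8, 6↦3, 7↦0, 8↦10, 9↦0, 10↦3]  zeros at y ∈ {7, 9}
  x = 3: [0↦3, 1↦8, 2↦4, 3↦2, 4↦2, 5↦4, 6↦8, 7↦3, 8↦0, 9↦10, 10↦0]  zeros at y ∈ {8, 10}
  x = 4: [0↦0, 1↦3, 2↦8, 3↦4, 4↦2, 5↦2, 6↦4, 7↦8, 8↦3, 9↦0, 10↦10]  zeros at y ∈ {0, 9}
  x = 5: [0↦10, 1↦0, 2↦3, 3↦8, 4↦4, 5↦2, 6↦2, 7↦4, 8↦8, 9↦3, 10↦0]  zeros at y ∈ {1, 10}
  x = 6: [0↦0, 1↦10, 2↦0, 3↦3, 4↦8, 5↦4, 6↦2, 7↦2, 8↦4, 9↦8, 10↦3]  zeros at y ∈ {0, 2}
  x = 7: [0↦3, 1↦0, 2↦10, 3↦0, 4↦3, 5↦8, 6↦4, 7↦2, 8↦2, 9↦4, 10↦8]  zeros at y ∈ {1, 3}
  x = 8: [0↦8, 1↦3, 2↦0, 3↦10, 4↦0, 5↦3, 6↦8, 7↦4, 8↦2, 9↦2, 10↦4]  zeros at y ∈ {2, 4}
  x = 9: [0↦4, 1↦8, 2↦3, 3↦0, 4↦10, 5↦0, 6↦3, 7↦8, 8↦4, 9↦2, 10↦2]  zeros at y ∈ {3, 5}
  x = 10: [0↦2, 1↦4, 2↦8, 3↦3, 4↦0, 5↦10, 6↦0, 7↦3, 8↦8, 9↦4, 10↦2]  zeros at y ∈ {4, 6}
Collecting zeros: affine points = {(0, 5), (0, 7), (1, 6), (1, 8), (2, 7), (2, 9), (3, 8), (3, 10), (4, 0), (4, 9), (5, 1), (5, 10), (6, 0), (6, 2), (7, 1), (7, 3), (8, 2), (8, 4), (9, 3), (9, 5), (10, 4), (10, 6)}.
Total count |C(F_11)_aff| = 22.


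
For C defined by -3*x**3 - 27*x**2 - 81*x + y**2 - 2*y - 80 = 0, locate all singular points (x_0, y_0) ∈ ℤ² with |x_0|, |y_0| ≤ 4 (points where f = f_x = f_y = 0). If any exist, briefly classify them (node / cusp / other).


Singular points: {(-3, 1)}; classification: cusp.

Compute partial derivatives:
  f_x = -9*x**2 - 54*x - 81.
  f_y = 2*y - 2.
Scan x_0 ∈ {−4, ..., 4}. For each x_0, f_y(x_0, y) is a polynomial in y; find its integer roots y ∈ {−4, ..., 4}, then test f_x and f at those candidates.
  x = -4: f_y(-4, y) = 2*y - 2; vanishes at y ∈ {1}. (-4, 1): f_x = -9 ≠ 0.
  x = -3: f_y(-3, y) = 2*y - 2; vanishes at y ∈ {1}. (-3, 1): f_x = 0, f = 0 — SINGULAR.
  x = -2: f_y(-2, y) = 2*y - 2; vanishes at y ∈ {1}. (-2, 1): f_x = -9 ≠ 0.
  x = -1: f_y(-1, y) = 2*y - 2; vanishes at y ∈ {1}. (-1, 1): f_x = -36 ≠ 0.
  x = 0: f_y(0, y) = 2*y - 2; vanishes at y ∈ {1}. (0, 1): f_x = -81 ≠ 0.
  x = 1: f_y(1, y) = 2*y - 2; vanishes at y ∈ {1}. (1, 1): f_x = -144 ≠ 0.
  x = 2: f_y(2, y) = 2*y - 2; vanishes at y ∈ {1}. (2, 1): f_x = -225 ≠ 0.
  x = 3: f_y(3, y) = 2*y - 2; vanishes at y ∈ {1}. (3, 1): f_x = -324 ≠ 0.
  x = 4: f_y(4, y) = 2*y - 2; vanishes at y ∈ {1}. (4, 1): f_x = -441 ≠ 0.
Only singular point on the grid: (-3, 1).
Classify: substitute x = -3 + u, y = 1 + v and expand: f = -3*u**3 + v**2.
No constant or linear terms (consistent with a singular point). Quadratic part: v**2. Cubic part: -3*u**3.
The quadratic part v**2 is a perfect square, so there is a single (double) tangent line v = 0, i.e. y = 1. Restricting the cubic part to that line (v = 0) leaves -3*u**3 ≠ 0, so f is not divisible by v and the branch is v² ≈ 3*u**3 to lowest order — this is a cusp.
Classification: cusp.


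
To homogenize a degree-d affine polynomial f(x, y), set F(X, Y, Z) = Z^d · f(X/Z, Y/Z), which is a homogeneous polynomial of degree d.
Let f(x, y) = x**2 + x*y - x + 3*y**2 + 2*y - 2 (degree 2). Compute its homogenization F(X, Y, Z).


F(X, Y, Z) = X**2 + X*Y - X*Z + 3*Y**2 + 2*Y*Z - 2*Z**2

deg(f) = 2.
Substitute x = X/Z, y = Y/Z into f, then multiply by Z^2.
  monomial 1·x^2·y^0 ↦ 1·X^2·Y^0·Z^0.
  monomial 1·x^1·y^1 ↦ 1·X^1·Y^1·Z^0.
  monomial -1·x^1·y^0 ↦ -1·X^1·Y^0·Z^1.
  monomial 3·x^0·y^2 ↦ 3·X^0·Y^2·Z^0.
  monomial 2·x^0·y^1 ↦ 2·X^0·Y^1·Z^1.
  monomial -2·x^0·y^0 ↦ -2·X^0·Y^0·Z^2.
Collecting: F(X, Y, Z) = X**2 + X*Y - X*Z + 3*Y**2 + 2*Y*Z - 2*Z**2.


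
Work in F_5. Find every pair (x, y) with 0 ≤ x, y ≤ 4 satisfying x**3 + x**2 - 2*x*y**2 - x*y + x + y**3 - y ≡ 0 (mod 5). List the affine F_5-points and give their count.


Affine F_5-points: {(0, 0), (0, 1), (0, 4), (1, 1), (2, 2), (3, 1), (3, 2), (3, 3), (4, 2), (4, 4)}; count = 10.

For each of the 25 pairs (x, y) ∈ F_5², evaluate f(x, y) mod 5. Record the zeros.
  x = 0: [0↦0, 1↦0, 2↦1, 3↦4, 4↦0]  zeros at y ∈ {0, 1, 4}
  x = 1: [0↦3, 1↦0, 2↦4, 3↦1, 4↦2]  zeros at y ∈ {1}
  x = 2: [0↦4, 1↦3, 2↦0, 3↦1, 4↦2]  zeros at y ∈ {2}
  x = 3: [0↦4, 1↦0, 2↦0, 3↦0, 4↦1]  zeros at y ∈ {1, 2, 3}
  x = 4: [0↦4, 1↦2, 2↦0, 3↦4, 4↦0]  zeros at y ∈ {2, 4}
Collecting zeros: affine points = {(0, 0), (0, 1), (0, 4), (1, 1), (2, 2), (3, 1), (3, 2), (3, 3), (4, 2), (4, 4)}.
Total count |C(F_5)_aff| = 10.


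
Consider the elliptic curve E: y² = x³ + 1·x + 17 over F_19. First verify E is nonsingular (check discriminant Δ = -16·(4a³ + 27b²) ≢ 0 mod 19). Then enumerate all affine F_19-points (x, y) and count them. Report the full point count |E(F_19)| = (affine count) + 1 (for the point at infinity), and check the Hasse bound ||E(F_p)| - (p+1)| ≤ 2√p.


Affine points = {(0, 6), (0, 13), (1, 0), (3, 3), (3, 16), (4, 3), (4, 16), (6, 7), (6, 12), (7, 5), (7, 14), (8, 9), (8, 10), (10, 1), (10, 18), (12, 3), (12, 16), (13, 2), (13, 17), (14, 1), (14, 18), (15, 5), (15, 14), (16, 5), (16, 14), (17, 8), (17, 11)}; affine count = 27; |E(F_19)| = 28.

Discriminant check: Δ ∝ 4a³ + 27b² = 4·1³ + 27·17² = 4·1 + 27·289 ≡ 17 (mod 19). Nonzero ⇒ E is nonsingular.
For each x ∈ F_19, compute rhs = x³ + 1·x + 17 mod 19, then count y ∈ F_19 with y² ≡ rhs.
  x = 0: rhs = 17, matching y values: 6, 13 (2 points).
  x = 1: rhs = 0, matching y values: 0 (1 points).
  x = 2: rhs = 8, matching y values: none (0 points).
  x = 3: rhs = 9, matching y values: 3, 16 (2 points).
  x = 4: rhs = 9, matching y values: 3, 16 (2 points).
  x = 5: rhs = 14, matching y values: none (0 points).
  x = 6: rhs = 11, matching y values: 7, 12 (2 points).
  x = 7: rhs = 6, matching y values: 5, 14 (2 points).
  x = 8: rhs = 5, matching y values: 9, 10 (2 points).
  x = 9: rhs = 14, matching y values: none (0 points).
  x = 10: rhs = 1, matching y values: 1, 18 (2 points).
  x = 11: rhs = 10, matching y values: none (0 points).
  x = 12: rhs = 9, matching y values: 3, 16 (2 points).
  x = 13: rhs = 4, matching y values: 2, 17 (2 points).
  x = 14: rhs = 1, matching y values: 1, 18 (2 points).
  x = 15: rhs = 6, matching y values: 5, 14 (2 points).
  x = 16: rhs = 6, matching y values: 5, 14 (2 points).
  x = 17: rhs = 7, matching y values: 8, 11 (2 points).
  x = 18: rhs = 15, matching y values: none (0 points).
Total affine count: 27.
Full point count |E(F_19)| = 27 + 1 = 28.
Hasse bound: |28 − (19+1)| = |8| = 8 ≤ 2√19 ≈ 8.7178 ✓.


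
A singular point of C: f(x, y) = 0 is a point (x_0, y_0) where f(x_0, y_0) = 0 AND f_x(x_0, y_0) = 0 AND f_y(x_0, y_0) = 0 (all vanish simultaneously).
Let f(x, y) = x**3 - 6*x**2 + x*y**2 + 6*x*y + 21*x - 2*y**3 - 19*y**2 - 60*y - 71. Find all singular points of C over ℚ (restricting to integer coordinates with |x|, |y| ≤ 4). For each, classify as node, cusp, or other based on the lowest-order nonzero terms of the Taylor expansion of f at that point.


Singular points: {(2, -3)}; classification: cusp.

Compute partial derivatives:
  f_x = 3*x**2 - 12*x + y**2 + 6*y + 21.
  f_y = 2*x*y + 6*x - 6*y**2 - 38*y - 60.
Scan x_0 ∈ {−4, ..., 4}. For each x_0, f_y(x_0, y) is a polynomial in y; find its integer roots y ∈ {−4, ..., 4}, then test f_x and f at those candidates.
  x = -4: f_y(-4, y) = -6*y**2 - 46*y - 84; vanishes at y ∈ {-3}. (-4, -3): f_x = 108 ≠ 0.
  x = -3: f_y(-3, y) = -6*y**2 - 44*y - 78; vanishes at y ∈ {-3}. (-3, -3): f_x = 75 ≠ 0.
  x = -2: f_y(-2, y) = -6*y**2 - 42*y - 72; vanishes at y ∈ {-4, -3}. (-2, -4): f_x = 49 ≠ 0; (-2, -3): f_x = 48 ≠ 0.
  x = -1: f_y(-1, y) = -6*y**2 - 40*y - 66; vanishes at y ∈ {-3}. (-1, -3): f_x = 27 ≠ 0.
  x = 0: f_y(0, y) = -6*y**2 - 38*y - 60; vanishes at y ∈ {-3}. (0, -3): f_x = 12 ≠ 0.
  x = 1: f_y(1, y) = -6*y**2 - 36*y - 54; vanishes at y ∈ {-3}. (1, -3): f_x = 3 ≠ 0.
  x = 2: f_y(2, y) = -6*y**2 - 34*y - 48; vanishes at y ∈ {-3}. (2, -3): f_x = 0, f = 0 — SINGULAR.
  x = 3: f_y(3, y) = -6*y**2 - 32*y - 42; vanishes at y ∈ {-3}. (3, -3): f_x = 3 ≠ 0.
  x = 4: f_y(4, y) = -6*y**2 - 30*y - 36; vanishes at y ∈ {-3, -2}. (4, -3): f_x = 12 ≠ 0; (4, -2): f_x = 13 ≠ 0.
Only singular point on the grid: (2, -3).
Classify: substitute x = 2 + u, y = -3 + v and expand: f = u**3 + u*v**2 - 2*v**3 + v**2.
No constant or linear terms (consistent with a singular point). Quadratic part: v**2. Cubic part: u**3 + u*v**2 - 2*v**3.
The quadratic part v**2 is a perfect square, so there is a single (double) tangent line v = 0, i.e. y = -3. Restricting the cubic part to that line (v = 0) leaves u**3 ≠ 0, so f is not divisible by v and the branch is v² ≈ -u**3 to lowest order — this is a cusp.
Classification: cusp.


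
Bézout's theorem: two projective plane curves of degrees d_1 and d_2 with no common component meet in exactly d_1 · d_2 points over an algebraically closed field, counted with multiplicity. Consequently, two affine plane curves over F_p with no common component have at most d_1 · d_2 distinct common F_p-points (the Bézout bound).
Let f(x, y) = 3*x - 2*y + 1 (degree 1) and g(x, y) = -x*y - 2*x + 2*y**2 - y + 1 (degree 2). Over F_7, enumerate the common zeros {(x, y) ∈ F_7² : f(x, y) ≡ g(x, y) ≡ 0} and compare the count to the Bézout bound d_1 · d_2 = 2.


Common zeros: ∅; count = 0; Bézout bound = 2.

deg(f) = 1, deg(g) = 2, so Bézout bound = 2.
Scan x ∈ F_7. For each x, list the y ∈ F_7 with f(x, y) ≡ 0 and those with g(x, y) ≡ 0 (mod 7); the common zeros in that column are the intersection.
  x = 0: f ≡ 0 at y ∈ {4}; g ≡ 0 at y ∈ {2}; common: ∅.
  x = 1: f ≡ 0 at y ∈ {2}; g ≡ 0 at y ∈ ∅; common: ∅.
  x = 2: f ≡ 0 at y ∈ {0}; g ≡ 0 at y ∈ ∅; common: ∅.
  x = 3: f ≡ 0 at y ∈ {5}; g ≡ 0 at y ∈ {1}; common: ∅.
  x = 4: f ≡ 0 at y ∈ {3}; g ≡ 0 at y ∈ {0, 6}; common: ∅.
  x = 5: f ≡ 0 at y ∈ {1}; g ≡ 0 at y ∈ ∅; common: ∅.
  x = 6: f ≡ 0 at y ∈ {6}; g ≡ 0 at y ∈ {3, 4}; common: ∅.
Collecting: common zeros = ∅, so the count is 0.
Comparison with the Bézout bound: 0 ≤ 2 = deg(f)·deg(g), as expected for curves with no common component (the affine F_7-count falls short of the bound because intersections may lie at infinity, over extension fields, or carry multiplicity).


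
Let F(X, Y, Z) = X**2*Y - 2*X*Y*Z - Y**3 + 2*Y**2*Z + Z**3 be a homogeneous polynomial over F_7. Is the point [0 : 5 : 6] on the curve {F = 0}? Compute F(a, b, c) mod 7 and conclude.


F(0,5,6) ≡ 6 (mod 7); P is NOT on the curve.

Evaluate F(0, 5, 6) term-by-term (mod 7).
  X**2*Y ↦ 1·0·5·1 = 0
  -2*X*Y*Z ↦ -2·0·5·6 = 0
  -Y**3 ↦ -1·1·125·1 = -125
  2*Y**2*Z ↦ 2·1·25·6 = 300
  Z**3 ↦ 1·1·1·216 = 216
Sum: F(0, 5, 6) = (0) + (0) + (-125) + (300) + (216) = 391.
Reducing mod 7: 391 ≡ 6 (mod 7).
Since F(a, b, c) ≡ 6 ≠ 0 (mod 7), P does NOT lie on the curve.


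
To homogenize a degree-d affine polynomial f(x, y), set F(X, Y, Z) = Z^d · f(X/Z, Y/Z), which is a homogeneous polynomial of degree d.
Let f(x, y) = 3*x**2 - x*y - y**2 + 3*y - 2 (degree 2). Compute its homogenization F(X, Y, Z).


F(X, Y, Z) = 3*X**2 - X*Y - Y**2 + 3*Y*Z - 2*Z**2

deg(f) = 2.
Substitute x = X/Z, y = Y/Z into f, then multiply by Z^2.
  monomial 3·x^2·y^0 ↦ 3·X^2·Y^0·Z^0.
  monomial -1·x^1·y^1 ↦ -1·X^1·Y^1·Z^0.
  monomial -1·x^0·y^2 ↦ -1·X^0·Y^2·Z^0.
  monomial 3·x^0·y^1 ↦ 3·X^0·Y^1·Z^1.
  monomial -2·x^0·y^0 ↦ -2·X^0·Y^0·Z^2.
Collecting: F(X, Y, Z) = 3*X**2 - X*Y - Y**2 + 3*Y*Z - 2*Z**2.


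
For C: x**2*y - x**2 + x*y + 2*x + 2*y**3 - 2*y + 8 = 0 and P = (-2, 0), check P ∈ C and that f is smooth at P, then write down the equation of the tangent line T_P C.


Tangent line at P: 6*x + 12 = 0.

Step 1: f(-2, 0) = 0, so P lies on C.
Step 2: partial derivatives
  f_x(x, y) = 2*x*y - 2*x + y + 2, f_y(x, y) = x**2 + x + 6*y**2 - 2.
  f_x(P) = 6, f_y(P) = 0 (gradient nonzero, so P is smooth).
Step 3: tangent line at P: 6·(x − -2) + 0·(y − 0) = 0.
Expanding: 6*x + 12 = 0.


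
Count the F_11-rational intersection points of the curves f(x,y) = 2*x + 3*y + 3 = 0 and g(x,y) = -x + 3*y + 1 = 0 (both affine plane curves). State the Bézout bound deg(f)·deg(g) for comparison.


Common zeros: {(3, 8)}; count = 1; Bézout bound = 1.

deg(f) = 1, deg(g) = 1, so Bézout bound = 1.
Scan x ∈ F_11. For each x, list the y ∈ F_11 with f(x, y) ≡ 0 and those with g(x, y) ≡ 0 (mod 11); the common zeros in that column are the intersection.
  x = 0: f ≡ 0 at y ∈ {10}; g ≡ 0 at y ∈ {7}; common: ∅.
  x = 1: f ≡ 0 at y ∈ {2}; g ≡ 0 at y ∈ {0}; common: ∅.
  x = 2: f ≡ 0 at y ∈ {5}; g ≡ 0 at y ∈ {4}; common: ∅.
  x = 3: f ≡ 0 at y ∈ {8}; g ≡ 0 at y ∈ {8}; common: {8}.
  x = 4: f ≡ 0 at y ∈ {0}; g ≡ 0 at y ∈ {1}; common: ∅.
  x = 5: f ≡ 0 at y ∈ {3}; g ≡ 0 at y ∈ {5}; common: ∅.
  x = 6: f ≡ 0 at y ∈ {6}; g ≡ 0 at y ∈ {9}; common: ∅.
  x = 7: f ≡ 0 at y ∈ {9}; g ≡ 0 at y ∈ {2}; common: ∅.
  x = 8: f ≡ 0 at y ∈ {1}; g ≡ 0 at y ∈ {6}; common: ∅.
  x = 9: f ≡ 0 at y ∈ {4}; g ≡ 0 at y ∈ {10}; common: ∅.
  x = 10: f ≡ 0 at y ∈ {7}; g ≡ 0 at y ∈ {3}; common: ∅.
Collecting: common zeros = {(3, 8)}, so the count is 1.
Comparison with the Bézout bound: 1 ≤ 1 = deg(f)·deg(g), as expected for curves with no common component (the bound is attained).


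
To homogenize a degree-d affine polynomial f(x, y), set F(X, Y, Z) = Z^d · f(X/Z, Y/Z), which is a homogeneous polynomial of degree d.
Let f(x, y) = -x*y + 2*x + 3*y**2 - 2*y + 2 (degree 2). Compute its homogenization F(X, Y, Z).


F(X, Y, Z) = -X*Y + 2*X*Z + 3*Y**2 - 2*Y*Z + 2*Z**2

deg(f) = 2.
Substitute x = X/Z, y = Y/Z into f, then multiply by Z^2.
  monomial -1·x^1·y^1 ↦ -1·X^1·Y^1·Z^0.
  monomial 2·x^1·y^0 ↦ 2·X^1·Y^0·Z^1.
  monomial 3·x^0·y^2 ↦ 3·X^0·Y^2·Z^0.
  monomial -2·x^0·y^1 ↦ -2·X^0·Y^1·Z^1.
  monomial 2·x^0·y^0 ↦ 2·X^0·Y^0·Z^2.
Collecting: F(X, Y, Z) = -X*Y + 2*X*Z + 3*Y**2 - 2*Y*Z + 2*Z**2.


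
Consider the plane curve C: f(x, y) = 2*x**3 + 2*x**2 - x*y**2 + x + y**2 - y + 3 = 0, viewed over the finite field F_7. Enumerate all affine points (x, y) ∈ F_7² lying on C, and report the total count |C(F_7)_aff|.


Affine F_7-points: {(1, 1), (3, 4), (3, 6), (5, 0), (5, 5)}; count = 5.

For each of the 49 pairs (x, y) ∈ F_7², evaluate f(x, y) mod 7. Record the zeros.
  x = 0: [0↦3, 1↦3, 2↦5, 3↦2, 4↦1, 5↦2, 6↦5]  zeros at y ∈ ∅
  x = 1: [0↦1, 1↦0, 2↦6, 3↦5, 4↦4, 5↦3, 6↦2]  zeros at y ∈ {1}
  x = 2: [0↦1, 1↦6, 2↦2, 3↦3, 4↦2, 5↦6, 6↦1]  zeros at y ∈ ∅
  x = 3: [0↦1, 1↦5, 2↦5, 3↦1, 4↦0, 5↦2, 6↦0]  zeros at y ∈ {4, 6}
  x = 4: [0↦6, 1↦2, 2↦6, 3↦4, 4↦3, 5↦3, 6↦4]  zeros at y ∈ ∅
  x = 5: [0↦0, 1↦2, 2↦3, 3↦3, 4↦2, 5↦0, 6↦4]  zeros at y ∈ {0, 5}
  x = 6: [0↦2, 1↦3, 2↦1, 3↦3, 4↦2, 5↦5, 6↦5]  zeros at y ∈ ∅
Collecting zeros: affine points = {(1, 1), (3, 4), (3, 6), (5, 0), (5, 5)}.
Total count |C(F_7)_aff| = 5.
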